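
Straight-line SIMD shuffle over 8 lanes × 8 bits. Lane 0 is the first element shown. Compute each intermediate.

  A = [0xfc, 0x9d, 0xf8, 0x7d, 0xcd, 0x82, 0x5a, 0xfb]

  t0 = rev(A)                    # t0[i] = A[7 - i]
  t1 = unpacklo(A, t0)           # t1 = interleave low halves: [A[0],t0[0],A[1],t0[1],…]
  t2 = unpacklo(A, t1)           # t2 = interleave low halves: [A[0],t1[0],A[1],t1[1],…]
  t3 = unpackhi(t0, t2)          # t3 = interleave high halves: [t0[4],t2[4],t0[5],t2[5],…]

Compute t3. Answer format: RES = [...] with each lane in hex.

RES = [ 0x7d  0xf8  0xf8  0x9d  0x9d  0x7d  0xfc  0x5a ]

  t0: fb 5a 82 cd 7d f8 9d fc
  t1: fc fb 9d 5a f8 82 7d cd
  t2: fc fc 9d fb f8 9d 7d 5a
  t3: 7d f8 f8 9d 9d 7d fc 5a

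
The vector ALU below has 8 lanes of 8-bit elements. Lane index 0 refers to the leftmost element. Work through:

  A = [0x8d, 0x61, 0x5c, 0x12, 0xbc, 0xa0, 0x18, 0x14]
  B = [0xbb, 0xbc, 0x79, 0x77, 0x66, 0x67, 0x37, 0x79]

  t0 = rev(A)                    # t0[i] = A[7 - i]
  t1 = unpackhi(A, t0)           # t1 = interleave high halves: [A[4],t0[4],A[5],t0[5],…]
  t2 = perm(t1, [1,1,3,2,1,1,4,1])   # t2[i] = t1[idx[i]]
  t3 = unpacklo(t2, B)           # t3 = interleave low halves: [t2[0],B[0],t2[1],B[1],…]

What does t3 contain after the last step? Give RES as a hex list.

t0 = [0x14, 0x18, 0xa0, 0xbc, 0x12, 0x5c, 0x61, 0x8d]
t1 = [0xbc, 0x12, 0xa0, 0x5c, 0x18, 0x61, 0x14, 0x8d]
t2 = [0x12, 0x12, 0x5c, 0xa0, 0x12, 0x12, 0x18, 0x12]
t3 = [0x12, 0xbb, 0x12, 0xbc, 0x5c, 0x79, 0xa0, 0x77]

RES = [ 0x12  0xbb  0x12  0xbc  0x5c  0x79  0xa0  0x77 ]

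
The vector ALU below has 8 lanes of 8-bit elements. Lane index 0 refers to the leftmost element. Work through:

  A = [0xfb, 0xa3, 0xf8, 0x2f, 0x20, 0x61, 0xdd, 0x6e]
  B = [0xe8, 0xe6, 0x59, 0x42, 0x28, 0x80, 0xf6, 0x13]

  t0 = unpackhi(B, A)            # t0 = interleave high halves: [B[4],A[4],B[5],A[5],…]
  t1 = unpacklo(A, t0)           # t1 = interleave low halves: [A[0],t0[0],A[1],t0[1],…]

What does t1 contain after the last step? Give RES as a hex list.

RES = [0xfb, 0x28, 0xa3, 0x20, 0xf8, 0x80, 0x2f, 0x61]

  t0: 28 20 80 61 f6 dd 13 6e
  t1: fb 28 a3 20 f8 80 2f 61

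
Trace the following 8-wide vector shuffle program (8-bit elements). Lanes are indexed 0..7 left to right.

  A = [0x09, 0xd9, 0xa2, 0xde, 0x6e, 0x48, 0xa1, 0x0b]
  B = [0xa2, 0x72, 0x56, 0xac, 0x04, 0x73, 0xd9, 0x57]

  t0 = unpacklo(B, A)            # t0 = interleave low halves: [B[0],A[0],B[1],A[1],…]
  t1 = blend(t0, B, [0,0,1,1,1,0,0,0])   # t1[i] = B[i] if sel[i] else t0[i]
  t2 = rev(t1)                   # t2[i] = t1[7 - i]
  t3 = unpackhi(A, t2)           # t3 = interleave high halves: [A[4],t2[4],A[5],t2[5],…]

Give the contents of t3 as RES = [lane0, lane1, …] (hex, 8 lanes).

RES = [ 0x6e  0xac  0x48  0x56  0xa1  0x09  0x0b  0xa2 ]

t0 = [0xa2, 0x09, 0x72, 0xd9, 0x56, 0xa2, 0xac, 0xde]
t1 = [0xa2, 0x09, 0x56, 0xac, 0x04, 0xa2, 0xac, 0xde]
t2 = [0xde, 0xac, 0xa2, 0x04, 0xac, 0x56, 0x09, 0xa2]
t3 = [0x6e, 0xac, 0x48, 0x56, 0xa1, 0x09, 0x0b, 0xa2]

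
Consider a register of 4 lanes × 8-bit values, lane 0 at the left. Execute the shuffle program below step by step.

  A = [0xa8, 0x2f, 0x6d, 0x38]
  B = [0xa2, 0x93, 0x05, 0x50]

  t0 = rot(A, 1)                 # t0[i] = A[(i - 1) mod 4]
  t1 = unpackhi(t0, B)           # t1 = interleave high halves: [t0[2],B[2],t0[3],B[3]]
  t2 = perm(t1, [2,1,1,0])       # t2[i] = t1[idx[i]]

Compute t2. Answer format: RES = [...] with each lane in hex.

→ t0 |38|a8|2f|6d|
→ t1 |2f|05|6d|50|
→ t2 |6d|05|05|2f|

RES = [0x6d, 0x05, 0x05, 0x2f]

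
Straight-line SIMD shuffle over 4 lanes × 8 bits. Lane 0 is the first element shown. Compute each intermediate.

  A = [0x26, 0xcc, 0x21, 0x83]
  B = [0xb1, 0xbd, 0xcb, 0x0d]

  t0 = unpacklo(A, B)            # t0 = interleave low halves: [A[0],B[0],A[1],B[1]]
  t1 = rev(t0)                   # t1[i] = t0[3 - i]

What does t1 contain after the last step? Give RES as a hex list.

→ t0 |26|b1|cc|bd|
→ t1 |bd|cc|b1|26|

RES = [0xbd, 0xcc, 0xb1, 0x26]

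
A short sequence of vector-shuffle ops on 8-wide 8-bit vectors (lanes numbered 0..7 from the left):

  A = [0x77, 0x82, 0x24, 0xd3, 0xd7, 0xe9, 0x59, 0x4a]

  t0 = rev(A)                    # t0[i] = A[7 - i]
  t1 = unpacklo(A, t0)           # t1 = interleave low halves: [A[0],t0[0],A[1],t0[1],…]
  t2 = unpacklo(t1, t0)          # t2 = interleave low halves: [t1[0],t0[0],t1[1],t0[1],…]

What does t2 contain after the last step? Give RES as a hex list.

RES = [ 0x77  0x4a  0x4a  0x59  0x82  0xe9  0x59  0xd7 ]

  t0: 4a 59 e9 d7 d3 24 82 77
  t1: 77 4a 82 59 24 e9 d3 d7
  t2: 77 4a 4a 59 82 e9 59 d7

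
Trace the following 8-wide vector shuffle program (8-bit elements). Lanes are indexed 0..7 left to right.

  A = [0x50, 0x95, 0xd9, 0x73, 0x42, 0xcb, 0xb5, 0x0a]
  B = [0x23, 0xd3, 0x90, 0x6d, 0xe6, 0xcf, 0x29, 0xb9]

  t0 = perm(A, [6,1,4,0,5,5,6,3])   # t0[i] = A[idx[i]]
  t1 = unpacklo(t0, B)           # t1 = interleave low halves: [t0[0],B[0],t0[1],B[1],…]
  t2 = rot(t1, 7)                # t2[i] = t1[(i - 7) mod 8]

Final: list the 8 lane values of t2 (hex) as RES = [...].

t0 = [0xb5, 0x95, 0x42, 0x50, 0xcb, 0xcb, 0xb5, 0x73]
t1 = [0xb5, 0x23, 0x95, 0xd3, 0x42, 0x90, 0x50, 0x6d]
t2 = [0x23, 0x95, 0xd3, 0x42, 0x90, 0x50, 0x6d, 0xb5]

RES = [ 0x23  0x95  0xd3  0x42  0x90  0x50  0x6d  0xb5 ]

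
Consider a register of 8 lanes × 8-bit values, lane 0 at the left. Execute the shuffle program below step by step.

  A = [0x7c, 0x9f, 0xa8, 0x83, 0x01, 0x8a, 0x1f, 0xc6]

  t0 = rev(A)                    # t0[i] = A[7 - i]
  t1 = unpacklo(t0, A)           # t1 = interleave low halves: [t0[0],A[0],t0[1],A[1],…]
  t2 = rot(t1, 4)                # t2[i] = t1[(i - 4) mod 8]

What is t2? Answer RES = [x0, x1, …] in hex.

t0 = [0xc6, 0x1f, 0x8a, 0x01, 0x83, 0xa8, 0x9f, 0x7c]
t1 = [0xc6, 0x7c, 0x1f, 0x9f, 0x8a, 0xa8, 0x01, 0x83]
t2 = [0x8a, 0xa8, 0x01, 0x83, 0xc6, 0x7c, 0x1f, 0x9f]

RES = [ 0x8a  0xa8  0x01  0x83  0xc6  0x7c  0x1f  0x9f ]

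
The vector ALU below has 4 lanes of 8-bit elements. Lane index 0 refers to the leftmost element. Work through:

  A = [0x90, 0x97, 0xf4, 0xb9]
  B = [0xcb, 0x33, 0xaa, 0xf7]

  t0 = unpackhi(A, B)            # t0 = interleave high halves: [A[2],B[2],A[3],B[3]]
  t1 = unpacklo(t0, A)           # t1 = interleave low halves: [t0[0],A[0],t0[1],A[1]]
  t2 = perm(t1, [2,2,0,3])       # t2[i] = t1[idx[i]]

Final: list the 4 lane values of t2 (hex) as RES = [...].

  t0: f4 aa b9 f7
  t1: f4 90 aa 97
  t2: aa aa f4 97

RES = [ 0xaa  0xaa  0xf4  0x97 ]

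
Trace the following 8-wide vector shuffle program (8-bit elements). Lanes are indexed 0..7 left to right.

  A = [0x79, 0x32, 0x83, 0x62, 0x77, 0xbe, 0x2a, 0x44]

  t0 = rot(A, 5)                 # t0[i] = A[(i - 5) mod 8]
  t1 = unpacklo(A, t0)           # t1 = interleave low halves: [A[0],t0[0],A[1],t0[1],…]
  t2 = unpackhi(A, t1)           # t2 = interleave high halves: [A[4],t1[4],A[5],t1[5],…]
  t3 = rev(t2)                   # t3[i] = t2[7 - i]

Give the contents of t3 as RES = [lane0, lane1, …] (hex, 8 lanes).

t0 = [0x62, 0x77, 0xbe, 0x2a, 0x44, 0x79, 0x32, 0x83]
t1 = [0x79, 0x62, 0x32, 0x77, 0x83, 0xbe, 0x62, 0x2a]
t2 = [0x77, 0x83, 0xbe, 0xbe, 0x2a, 0x62, 0x44, 0x2a]
t3 = [0x2a, 0x44, 0x62, 0x2a, 0xbe, 0xbe, 0x83, 0x77]

RES = [0x2a, 0x44, 0x62, 0x2a, 0xbe, 0xbe, 0x83, 0x77]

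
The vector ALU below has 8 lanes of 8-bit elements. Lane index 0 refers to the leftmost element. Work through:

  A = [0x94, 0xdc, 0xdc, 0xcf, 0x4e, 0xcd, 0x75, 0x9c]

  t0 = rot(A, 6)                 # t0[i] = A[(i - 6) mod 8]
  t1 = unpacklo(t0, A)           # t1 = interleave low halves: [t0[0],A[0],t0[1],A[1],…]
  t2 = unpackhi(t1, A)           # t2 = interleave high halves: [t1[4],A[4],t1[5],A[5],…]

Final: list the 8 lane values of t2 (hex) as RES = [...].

→ t0 |dc|cf|4e|cd|75|9c|94|dc|
→ t1 |dc|94|cf|dc|4e|dc|cd|cf|
→ t2 |4e|4e|dc|cd|cd|75|cf|9c|

RES = [ 0x4e  0x4e  0xdc  0xcd  0xcd  0x75  0xcf  0x9c ]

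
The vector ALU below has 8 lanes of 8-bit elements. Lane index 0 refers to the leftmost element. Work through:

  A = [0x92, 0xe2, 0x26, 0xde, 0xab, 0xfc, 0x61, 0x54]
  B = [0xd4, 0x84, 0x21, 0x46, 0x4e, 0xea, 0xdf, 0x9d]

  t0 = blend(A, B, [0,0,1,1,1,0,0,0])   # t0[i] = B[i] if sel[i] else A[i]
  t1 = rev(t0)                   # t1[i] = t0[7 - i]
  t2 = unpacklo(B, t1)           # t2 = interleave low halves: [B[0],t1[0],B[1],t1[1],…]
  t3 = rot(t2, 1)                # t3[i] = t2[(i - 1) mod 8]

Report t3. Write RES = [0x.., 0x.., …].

→ t0 |92|e2|21|46|4e|fc|61|54|
→ t1 |54|61|fc|4e|46|21|e2|92|
→ t2 |d4|54|84|61|21|fc|46|4e|
→ t3 |4e|d4|54|84|61|21|fc|46|

RES = [0x4e, 0xd4, 0x54, 0x84, 0x61, 0x21, 0xfc, 0x46]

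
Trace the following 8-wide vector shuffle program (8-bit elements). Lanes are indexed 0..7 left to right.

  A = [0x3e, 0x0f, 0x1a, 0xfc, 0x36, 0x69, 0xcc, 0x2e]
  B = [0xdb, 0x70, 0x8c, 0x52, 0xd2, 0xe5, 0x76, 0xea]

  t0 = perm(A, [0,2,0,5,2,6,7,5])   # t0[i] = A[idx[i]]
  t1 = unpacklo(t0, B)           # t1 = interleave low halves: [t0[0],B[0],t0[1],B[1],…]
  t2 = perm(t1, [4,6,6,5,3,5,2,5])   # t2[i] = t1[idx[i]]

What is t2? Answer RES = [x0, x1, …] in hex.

  t0: 3e 1a 3e 69 1a cc 2e 69
  t1: 3e db 1a 70 3e 8c 69 52
  t2: 3e 69 69 8c 70 8c 1a 8c

RES = [ 0x3e  0x69  0x69  0x8c  0x70  0x8c  0x1a  0x8c ]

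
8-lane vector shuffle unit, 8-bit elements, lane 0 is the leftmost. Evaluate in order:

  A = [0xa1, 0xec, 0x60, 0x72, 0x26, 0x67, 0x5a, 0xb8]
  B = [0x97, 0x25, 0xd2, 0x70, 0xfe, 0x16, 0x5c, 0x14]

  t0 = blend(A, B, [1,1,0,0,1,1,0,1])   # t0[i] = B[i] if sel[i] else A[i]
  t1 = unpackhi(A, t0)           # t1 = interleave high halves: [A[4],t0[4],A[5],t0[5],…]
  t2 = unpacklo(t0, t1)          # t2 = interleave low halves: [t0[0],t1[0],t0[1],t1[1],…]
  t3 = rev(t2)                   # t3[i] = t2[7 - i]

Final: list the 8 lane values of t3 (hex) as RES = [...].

RES = [ 0x16  0x72  0x67  0x60  0xfe  0x25  0x26  0x97 ]

→ t0 |97|25|60|72|fe|16|5a|14|
→ t1 |26|fe|67|16|5a|5a|b8|14|
→ t2 |97|26|25|fe|60|67|72|16|
→ t3 |16|72|67|60|fe|25|26|97|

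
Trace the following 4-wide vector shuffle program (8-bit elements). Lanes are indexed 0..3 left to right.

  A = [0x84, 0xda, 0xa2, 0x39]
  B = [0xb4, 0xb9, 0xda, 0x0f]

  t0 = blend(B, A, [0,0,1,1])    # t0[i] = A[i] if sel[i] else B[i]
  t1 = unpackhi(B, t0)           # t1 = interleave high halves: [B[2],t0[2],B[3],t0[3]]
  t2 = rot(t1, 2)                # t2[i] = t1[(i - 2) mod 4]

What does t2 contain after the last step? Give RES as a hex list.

RES = [ 0x0f  0x39  0xda  0xa2 ]

→ t0 |b4|b9|a2|39|
→ t1 |da|a2|0f|39|
→ t2 |0f|39|da|a2|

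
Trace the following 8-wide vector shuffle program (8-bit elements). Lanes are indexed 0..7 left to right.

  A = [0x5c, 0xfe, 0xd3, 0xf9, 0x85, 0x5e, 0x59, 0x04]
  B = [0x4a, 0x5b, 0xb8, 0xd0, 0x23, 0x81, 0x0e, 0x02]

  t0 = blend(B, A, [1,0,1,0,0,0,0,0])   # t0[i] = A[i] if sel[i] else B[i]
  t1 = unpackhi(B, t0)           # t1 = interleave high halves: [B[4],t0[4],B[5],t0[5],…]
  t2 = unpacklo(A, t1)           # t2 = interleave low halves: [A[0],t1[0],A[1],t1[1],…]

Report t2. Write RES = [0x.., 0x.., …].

RES = [ 0x5c  0x23  0xfe  0x23  0xd3  0x81  0xf9  0x81 ]

  t0: 5c 5b d3 d0 23 81 0e 02
  t1: 23 23 81 81 0e 0e 02 02
  t2: 5c 23 fe 23 d3 81 f9 81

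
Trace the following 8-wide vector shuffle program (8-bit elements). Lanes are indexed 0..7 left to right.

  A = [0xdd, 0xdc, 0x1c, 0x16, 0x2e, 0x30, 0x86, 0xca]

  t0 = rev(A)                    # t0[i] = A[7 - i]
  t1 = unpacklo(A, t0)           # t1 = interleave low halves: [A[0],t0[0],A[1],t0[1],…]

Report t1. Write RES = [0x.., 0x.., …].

t0 = [0xca, 0x86, 0x30, 0x2e, 0x16, 0x1c, 0xdc, 0xdd]
t1 = [0xdd, 0xca, 0xdc, 0x86, 0x1c, 0x30, 0x16, 0x2e]

RES = [0xdd, 0xca, 0xdc, 0x86, 0x1c, 0x30, 0x16, 0x2e]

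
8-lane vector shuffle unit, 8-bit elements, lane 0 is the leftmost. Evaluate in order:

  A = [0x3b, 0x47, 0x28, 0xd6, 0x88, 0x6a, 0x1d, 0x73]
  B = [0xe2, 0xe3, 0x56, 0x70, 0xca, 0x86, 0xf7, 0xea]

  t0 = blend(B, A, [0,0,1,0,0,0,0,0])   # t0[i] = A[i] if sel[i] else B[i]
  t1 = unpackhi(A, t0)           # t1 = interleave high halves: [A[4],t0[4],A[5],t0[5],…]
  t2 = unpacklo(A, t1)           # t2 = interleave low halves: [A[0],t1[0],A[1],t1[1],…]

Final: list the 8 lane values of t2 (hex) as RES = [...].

  t0: e2 e3 28 70 ca 86 f7 ea
  t1: 88 ca 6a 86 1d f7 73 ea
  t2: 3b 88 47 ca 28 6a d6 86

RES = [ 0x3b  0x88  0x47  0xca  0x28  0x6a  0xd6  0x86 ]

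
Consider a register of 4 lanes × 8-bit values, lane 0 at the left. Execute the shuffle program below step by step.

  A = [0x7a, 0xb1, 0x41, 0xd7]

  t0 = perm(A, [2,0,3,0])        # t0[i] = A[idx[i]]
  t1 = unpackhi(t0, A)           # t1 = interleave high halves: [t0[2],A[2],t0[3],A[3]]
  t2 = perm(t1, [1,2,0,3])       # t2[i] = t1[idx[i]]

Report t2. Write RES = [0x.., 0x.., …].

→ t0 |41|7a|d7|7a|
→ t1 |d7|41|7a|d7|
→ t2 |41|7a|d7|d7|

RES = [0x41, 0x7a, 0xd7, 0xd7]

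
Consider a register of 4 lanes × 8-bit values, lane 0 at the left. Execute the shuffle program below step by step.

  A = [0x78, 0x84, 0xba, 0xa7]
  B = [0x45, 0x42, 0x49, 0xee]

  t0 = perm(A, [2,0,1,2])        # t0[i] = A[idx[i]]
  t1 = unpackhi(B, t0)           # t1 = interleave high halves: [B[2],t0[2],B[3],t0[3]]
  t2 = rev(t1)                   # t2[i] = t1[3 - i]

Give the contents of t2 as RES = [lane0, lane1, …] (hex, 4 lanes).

  t0: ba 78 84 ba
  t1: 49 84 ee ba
  t2: ba ee 84 49

RES = [0xba, 0xee, 0x84, 0x49]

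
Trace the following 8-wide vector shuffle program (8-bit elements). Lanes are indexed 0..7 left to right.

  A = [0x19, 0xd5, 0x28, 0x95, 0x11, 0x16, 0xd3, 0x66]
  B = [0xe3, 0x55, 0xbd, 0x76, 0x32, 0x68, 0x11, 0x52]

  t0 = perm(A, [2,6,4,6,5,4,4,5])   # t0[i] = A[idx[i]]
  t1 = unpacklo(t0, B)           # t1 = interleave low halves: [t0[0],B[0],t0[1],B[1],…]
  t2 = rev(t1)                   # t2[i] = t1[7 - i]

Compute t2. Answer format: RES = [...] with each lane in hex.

RES = [0x76, 0xd3, 0xbd, 0x11, 0x55, 0xd3, 0xe3, 0x28]

t0 = [0x28, 0xd3, 0x11, 0xd3, 0x16, 0x11, 0x11, 0x16]
t1 = [0x28, 0xe3, 0xd3, 0x55, 0x11, 0xbd, 0xd3, 0x76]
t2 = [0x76, 0xd3, 0xbd, 0x11, 0x55, 0xd3, 0xe3, 0x28]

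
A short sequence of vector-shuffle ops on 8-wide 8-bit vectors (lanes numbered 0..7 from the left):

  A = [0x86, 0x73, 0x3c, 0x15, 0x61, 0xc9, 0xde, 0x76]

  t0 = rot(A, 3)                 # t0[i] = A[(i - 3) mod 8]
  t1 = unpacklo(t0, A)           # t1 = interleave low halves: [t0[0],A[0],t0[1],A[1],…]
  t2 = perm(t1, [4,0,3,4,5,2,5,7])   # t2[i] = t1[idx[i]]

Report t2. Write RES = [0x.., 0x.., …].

t0 = [0xc9, 0xde, 0x76, 0x86, 0x73, 0x3c, 0x15, 0x61]
t1 = [0xc9, 0x86, 0xde, 0x73, 0x76, 0x3c, 0x86, 0x15]
t2 = [0x76, 0xc9, 0x73, 0x76, 0x3c, 0xde, 0x3c, 0x15]

RES = [ 0x76  0xc9  0x73  0x76  0x3c  0xde  0x3c  0x15 ]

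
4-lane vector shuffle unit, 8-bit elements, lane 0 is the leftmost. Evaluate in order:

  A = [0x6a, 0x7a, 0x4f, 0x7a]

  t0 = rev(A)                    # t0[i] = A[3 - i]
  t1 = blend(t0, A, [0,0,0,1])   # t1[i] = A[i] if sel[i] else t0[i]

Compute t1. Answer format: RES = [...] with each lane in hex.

RES = [0x7a, 0x4f, 0x7a, 0x7a]

t0 = [0x7a, 0x4f, 0x7a, 0x6a]
t1 = [0x7a, 0x4f, 0x7a, 0x7a]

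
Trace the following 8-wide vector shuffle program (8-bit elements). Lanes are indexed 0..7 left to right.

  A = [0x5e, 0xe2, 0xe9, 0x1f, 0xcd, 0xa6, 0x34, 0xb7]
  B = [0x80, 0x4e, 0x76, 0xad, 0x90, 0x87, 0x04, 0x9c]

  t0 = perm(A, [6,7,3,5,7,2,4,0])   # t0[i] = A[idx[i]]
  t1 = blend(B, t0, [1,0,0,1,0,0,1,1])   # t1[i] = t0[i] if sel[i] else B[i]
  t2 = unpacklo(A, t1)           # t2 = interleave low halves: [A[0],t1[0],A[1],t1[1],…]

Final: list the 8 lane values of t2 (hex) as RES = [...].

RES = [ 0x5e  0x34  0xe2  0x4e  0xe9  0x76  0x1f  0xa6 ]

→ t0 |34|b7|1f|a6|b7|e9|cd|5e|
→ t1 |34|4e|76|a6|90|87|cd|5e|
→ t2 |5e|34|e2|4e|e9|76|1f|a6|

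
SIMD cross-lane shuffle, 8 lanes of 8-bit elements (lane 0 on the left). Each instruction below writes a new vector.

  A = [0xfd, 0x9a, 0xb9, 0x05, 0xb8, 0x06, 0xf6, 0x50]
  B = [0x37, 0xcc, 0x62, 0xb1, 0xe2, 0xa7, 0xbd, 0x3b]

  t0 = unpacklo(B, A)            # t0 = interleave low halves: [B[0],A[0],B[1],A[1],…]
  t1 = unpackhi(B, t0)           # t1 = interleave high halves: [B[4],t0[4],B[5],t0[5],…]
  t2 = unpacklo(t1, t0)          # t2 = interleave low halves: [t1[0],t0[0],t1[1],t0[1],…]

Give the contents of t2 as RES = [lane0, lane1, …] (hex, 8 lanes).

→ t0 |37|fd|cc|9a|62|b9|b1|05|
→ t1 |e2|62|a7|b9|bd|b1|3b|05|
→ t2 |e2|37|62|fd|a7|cc|b9|9a|

RES = [0xe2, 0x37, 0x62, 0xfd, 0xa7, 0xcc, 0xb9, 0x9a]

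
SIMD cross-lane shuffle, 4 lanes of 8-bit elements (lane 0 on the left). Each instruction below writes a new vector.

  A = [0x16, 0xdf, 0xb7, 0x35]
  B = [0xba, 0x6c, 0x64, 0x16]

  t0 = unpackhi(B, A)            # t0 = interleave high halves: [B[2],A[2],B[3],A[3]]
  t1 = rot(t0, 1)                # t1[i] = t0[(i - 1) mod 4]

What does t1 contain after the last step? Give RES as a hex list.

RES = [ 0x35  0x64  0xb7  0x16 ]

  t0: 64 b7 16 35
  t1: 35 64 b7 16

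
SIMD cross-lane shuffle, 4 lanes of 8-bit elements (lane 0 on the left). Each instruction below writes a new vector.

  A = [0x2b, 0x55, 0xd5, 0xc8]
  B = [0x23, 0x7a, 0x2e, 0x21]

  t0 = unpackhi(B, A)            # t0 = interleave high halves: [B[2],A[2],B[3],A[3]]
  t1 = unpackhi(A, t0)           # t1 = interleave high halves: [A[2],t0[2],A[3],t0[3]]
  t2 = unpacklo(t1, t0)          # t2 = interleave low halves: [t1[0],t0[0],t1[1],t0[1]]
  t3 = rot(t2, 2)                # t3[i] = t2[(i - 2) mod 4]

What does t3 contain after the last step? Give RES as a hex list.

RES = [0x21, 0xd5, 0xd5, 0x2e]

t0 = [0x2e, 0xd5, 0x21, 0xc8]
t1 = [0xd5, 0x21, 0xc8, 0xc8]
t2 = [0xd5, 0x2e, 0x21, 0xd5]
t3 = [0x21, 0xd5, 0xd5, 0x2e]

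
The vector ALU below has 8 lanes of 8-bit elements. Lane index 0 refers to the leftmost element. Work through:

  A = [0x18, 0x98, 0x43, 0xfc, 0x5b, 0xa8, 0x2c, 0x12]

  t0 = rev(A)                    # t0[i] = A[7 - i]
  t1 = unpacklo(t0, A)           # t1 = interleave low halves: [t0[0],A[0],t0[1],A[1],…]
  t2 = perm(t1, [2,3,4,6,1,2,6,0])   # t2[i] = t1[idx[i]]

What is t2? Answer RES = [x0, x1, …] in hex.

  t0: 12 2c a8 5b fc 43 98 18
  t1: 12 18 2c 98 a8 43 5b fc
  t2: 2c 98 a8 5b 18 2c 5b 12

RES = [0x2c, 0x98, 0xa8, 0x5b, 0x18, 0x2c, 0x5b, 0x12]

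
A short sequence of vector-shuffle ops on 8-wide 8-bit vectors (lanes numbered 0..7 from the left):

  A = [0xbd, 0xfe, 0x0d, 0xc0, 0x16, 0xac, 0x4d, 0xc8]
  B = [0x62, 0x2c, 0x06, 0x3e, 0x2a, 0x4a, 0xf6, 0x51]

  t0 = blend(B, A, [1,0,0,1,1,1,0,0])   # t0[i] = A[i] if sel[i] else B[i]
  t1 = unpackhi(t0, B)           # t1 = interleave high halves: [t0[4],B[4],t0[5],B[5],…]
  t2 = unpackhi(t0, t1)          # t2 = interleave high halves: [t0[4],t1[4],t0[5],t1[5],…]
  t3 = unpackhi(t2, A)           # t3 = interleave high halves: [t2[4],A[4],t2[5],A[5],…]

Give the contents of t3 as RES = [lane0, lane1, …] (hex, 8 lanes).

t0 = [0xbd, 0x2c, 0x06, 0xc0, 0x16, 0xac, 0xf6, 0x51]
t1 = [0x16, 0x2a, 0xac, 0x4a, 0xf6, 0xf6, 0x51, 0x51]
t2 = [0x16, 0xf6, 0xac, 0xf6, 0xf6, 0x51, 0x51, 0x51]
t3 = [0xf6, 0x16, 0x51, 0xac, 0x51, 0x4d, 0x51, 0xc8]

RES = [ 0xf6  0x16  0x51  0xac  0x51  0x4d  0x51  0xc8 ]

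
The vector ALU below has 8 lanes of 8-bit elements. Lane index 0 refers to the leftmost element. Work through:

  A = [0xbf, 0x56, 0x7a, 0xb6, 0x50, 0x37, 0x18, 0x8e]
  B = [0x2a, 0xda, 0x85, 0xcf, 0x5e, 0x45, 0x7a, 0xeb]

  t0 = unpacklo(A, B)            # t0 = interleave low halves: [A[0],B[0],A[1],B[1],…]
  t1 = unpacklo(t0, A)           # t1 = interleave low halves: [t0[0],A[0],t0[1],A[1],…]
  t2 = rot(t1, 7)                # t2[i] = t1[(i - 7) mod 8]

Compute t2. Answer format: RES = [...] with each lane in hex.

  t0: bf 2a 56 da 7a 85 b6 cf
  t1: bf bf 2a 56 56 7a da b6
  t2: bf 2a 56 56 7a da b6 bf

RES = [0xbf, 0x2a, 0x56, 0x56, 0x7a, 0xda, 0xb6, 0xbf]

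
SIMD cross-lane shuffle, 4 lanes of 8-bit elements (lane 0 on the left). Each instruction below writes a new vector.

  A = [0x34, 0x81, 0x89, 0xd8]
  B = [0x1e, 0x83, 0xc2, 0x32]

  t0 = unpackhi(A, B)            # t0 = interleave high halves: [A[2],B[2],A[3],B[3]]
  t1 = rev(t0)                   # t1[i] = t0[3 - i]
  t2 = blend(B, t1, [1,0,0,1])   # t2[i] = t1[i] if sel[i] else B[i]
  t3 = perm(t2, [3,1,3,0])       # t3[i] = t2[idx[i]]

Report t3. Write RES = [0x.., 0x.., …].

  t0: 89 c2 d8 32
  t1: 32 d8 c2 89
  t2: 32 83 c2 89
  t3: 89 83 89 32

RES = [ 0x89  0x83  0x89  0x32 ]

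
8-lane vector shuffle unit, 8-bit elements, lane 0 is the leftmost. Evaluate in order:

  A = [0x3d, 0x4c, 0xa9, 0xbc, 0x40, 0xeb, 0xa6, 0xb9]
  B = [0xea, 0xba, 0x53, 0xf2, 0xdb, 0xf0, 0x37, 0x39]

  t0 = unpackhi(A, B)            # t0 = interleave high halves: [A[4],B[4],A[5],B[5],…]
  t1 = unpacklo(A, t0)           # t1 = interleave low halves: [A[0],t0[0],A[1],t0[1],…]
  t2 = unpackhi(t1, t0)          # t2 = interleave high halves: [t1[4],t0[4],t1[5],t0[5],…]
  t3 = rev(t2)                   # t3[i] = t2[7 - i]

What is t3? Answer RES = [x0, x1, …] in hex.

→ t0 |40|db|eb|f0|a6|37|b9|39|
→ t1 |3d|40|4c|db|a9|eb|bc|f0|
→ t2 |a9|a6|eb|37|bc|b9|f0|39|
→ t3 |39|f0|b9|bc|37|eb|a6|a9|

RES = [ 0x39  0xf0  0xb9  0xbc  0x37  0xeb  0xa6  0xa9 ]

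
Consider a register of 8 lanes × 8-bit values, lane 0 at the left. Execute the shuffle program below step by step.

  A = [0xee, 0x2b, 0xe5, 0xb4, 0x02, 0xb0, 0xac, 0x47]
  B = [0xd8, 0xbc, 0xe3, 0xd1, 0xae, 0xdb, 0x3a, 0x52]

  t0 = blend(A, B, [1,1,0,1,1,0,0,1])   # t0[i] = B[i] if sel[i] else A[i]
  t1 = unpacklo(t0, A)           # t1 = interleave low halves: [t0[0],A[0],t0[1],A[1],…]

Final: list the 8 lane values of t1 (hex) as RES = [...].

  t0: d8 bc e5 d1 ae b0 ac 52
  t1: d8 ee bc 2b e5 e5 d1 b4

RES = [0xd8, 0xee, 0xbc, 0x2b, 0xe5, 0xe5, 0xd1, 0xb4]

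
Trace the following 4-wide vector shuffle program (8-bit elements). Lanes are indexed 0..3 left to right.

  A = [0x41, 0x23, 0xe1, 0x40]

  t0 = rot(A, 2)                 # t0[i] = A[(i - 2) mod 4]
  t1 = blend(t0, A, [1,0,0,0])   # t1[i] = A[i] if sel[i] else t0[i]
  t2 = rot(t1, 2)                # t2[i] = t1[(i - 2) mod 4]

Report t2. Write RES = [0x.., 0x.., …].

  t0: e1 40 41 23
  t1: 41 40 41 23
  t2: 41 23 41 40

RES = [ 0x41  0x23  0x41  0x40 ]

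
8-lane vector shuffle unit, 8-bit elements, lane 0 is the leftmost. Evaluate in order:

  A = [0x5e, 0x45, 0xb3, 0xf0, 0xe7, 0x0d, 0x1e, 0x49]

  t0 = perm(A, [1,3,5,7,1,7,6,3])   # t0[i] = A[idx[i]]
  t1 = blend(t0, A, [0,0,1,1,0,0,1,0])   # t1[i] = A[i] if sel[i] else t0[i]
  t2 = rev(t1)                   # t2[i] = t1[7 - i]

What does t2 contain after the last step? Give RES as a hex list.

RES = [ 0xf0  0x1e  0x49  0x45  0xf0  0xb3  0xf0  0x45 ]

  t0: 45 f0 0d 49 45 49 1e f0
  t1: 45 f0 b3 f0 45 49 1e f0
  t2: f0 1e 49 45 f0 b3 f0 45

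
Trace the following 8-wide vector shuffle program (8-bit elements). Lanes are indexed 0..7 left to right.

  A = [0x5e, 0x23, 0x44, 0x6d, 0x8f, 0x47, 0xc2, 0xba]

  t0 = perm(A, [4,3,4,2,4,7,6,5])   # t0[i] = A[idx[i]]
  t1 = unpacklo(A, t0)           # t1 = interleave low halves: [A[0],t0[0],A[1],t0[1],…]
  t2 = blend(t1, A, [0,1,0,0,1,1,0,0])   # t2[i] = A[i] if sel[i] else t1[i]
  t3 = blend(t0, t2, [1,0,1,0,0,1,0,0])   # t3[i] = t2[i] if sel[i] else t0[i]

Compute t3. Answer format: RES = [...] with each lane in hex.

RES = [0x5e, 0x6d, 0x23, 0x44, 0x8f, 0x47, 0xc2, 0x47]

t0 = [0x8f, 0x6d, 0x8f, 0x44, 0x8f, 0xba, 0xc2, 0x47]
t1 = [0x5e, 0x8f, 0x23, 0x6d, 0x44, 0x8f, 0x6d, 0x44]
t2 = [0x5e, 0x23, 0x23, 0x6d, 0x8f, 0x47, 0x6d, 0x44]
t3 = [0x5e, 0x6d, 0x23, 0x44, 0x8f, 0x47, 0xc2, 0x47]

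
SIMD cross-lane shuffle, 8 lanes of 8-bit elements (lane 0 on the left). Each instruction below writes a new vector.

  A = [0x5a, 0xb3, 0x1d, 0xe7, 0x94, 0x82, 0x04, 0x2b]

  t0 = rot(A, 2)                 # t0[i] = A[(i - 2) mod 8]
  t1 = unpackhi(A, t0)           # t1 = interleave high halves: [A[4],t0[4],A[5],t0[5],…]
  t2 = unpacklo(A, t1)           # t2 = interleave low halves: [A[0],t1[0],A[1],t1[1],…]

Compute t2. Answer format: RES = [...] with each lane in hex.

RES = [0x5a, 0x94, 0xb3, 0x1d, 0x1d, 0x82, 0xe7, 0xe7]

t0 = [0x04, 0x2b, 0x5a, 0xb3, 0x1d, 0xe7, 0x94, 0x82]
t1 = [0x94, 0x1d, 0x82, 0xe7, 0x04, 0x94, 0x2b, 0x82]
t2 = [0x5a, 0x94, 0xb3, 0x1d, 0x1d, 0x82, 0xe7, 0xe7]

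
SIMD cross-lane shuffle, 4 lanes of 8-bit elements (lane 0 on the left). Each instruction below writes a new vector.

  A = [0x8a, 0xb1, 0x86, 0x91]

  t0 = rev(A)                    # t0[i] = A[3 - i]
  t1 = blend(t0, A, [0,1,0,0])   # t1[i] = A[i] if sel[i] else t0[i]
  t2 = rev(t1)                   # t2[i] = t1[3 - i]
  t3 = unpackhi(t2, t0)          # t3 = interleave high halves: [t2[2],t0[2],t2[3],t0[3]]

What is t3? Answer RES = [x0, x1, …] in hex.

t0 = [0x91, 0x86, 0xb1, 0x8a]
t1 = [0x91, 0xb1, 0xb1, 0x8a]
t2 = [0x8a, 0xb1, 0xb1, 0x91]
t3 = [0xb1, 0xb1, 0x91, 0x8a]

RES = [ 0xb1  0xb1  0x91  0x8a ]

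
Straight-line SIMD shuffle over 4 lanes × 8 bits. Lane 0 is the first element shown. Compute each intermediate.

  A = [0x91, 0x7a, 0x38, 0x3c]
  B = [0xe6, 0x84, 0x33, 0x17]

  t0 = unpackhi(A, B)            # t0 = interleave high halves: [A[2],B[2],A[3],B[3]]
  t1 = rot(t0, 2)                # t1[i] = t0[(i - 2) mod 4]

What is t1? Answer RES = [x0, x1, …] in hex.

RES = [ 0x3c  0x17  0x38  0x33 ]

t0 = [0x38, 0x33, 0x3c, 0x17]
t1 = [0x3c, 0x17, 0x38, 0x33]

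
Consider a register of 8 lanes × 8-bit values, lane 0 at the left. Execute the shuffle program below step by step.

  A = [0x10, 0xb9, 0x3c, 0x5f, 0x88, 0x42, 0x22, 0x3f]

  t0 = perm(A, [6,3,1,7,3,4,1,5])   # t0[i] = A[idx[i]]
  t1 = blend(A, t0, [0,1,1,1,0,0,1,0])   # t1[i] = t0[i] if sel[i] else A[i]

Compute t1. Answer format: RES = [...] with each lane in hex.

RES = [0x10, 0x5f, 0xb9, 0x3f, 0x88, 0x42, 0xb9, 0x3f]

  t0: 22 5f b9 3f 5f 88 b9 42
  t1: 10 5f b9 3f 88 42 b9 3f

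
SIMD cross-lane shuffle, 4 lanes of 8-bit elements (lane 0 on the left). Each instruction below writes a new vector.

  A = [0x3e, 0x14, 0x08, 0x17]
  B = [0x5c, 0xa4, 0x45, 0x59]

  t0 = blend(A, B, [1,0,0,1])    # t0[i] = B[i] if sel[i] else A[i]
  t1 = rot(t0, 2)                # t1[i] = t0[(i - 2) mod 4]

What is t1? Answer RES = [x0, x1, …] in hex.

→ t0 |5c|14|08|59|
→ t1 |08|59|5c|14|

RES = [ 0x08  0x59  0x5c  0x14 ]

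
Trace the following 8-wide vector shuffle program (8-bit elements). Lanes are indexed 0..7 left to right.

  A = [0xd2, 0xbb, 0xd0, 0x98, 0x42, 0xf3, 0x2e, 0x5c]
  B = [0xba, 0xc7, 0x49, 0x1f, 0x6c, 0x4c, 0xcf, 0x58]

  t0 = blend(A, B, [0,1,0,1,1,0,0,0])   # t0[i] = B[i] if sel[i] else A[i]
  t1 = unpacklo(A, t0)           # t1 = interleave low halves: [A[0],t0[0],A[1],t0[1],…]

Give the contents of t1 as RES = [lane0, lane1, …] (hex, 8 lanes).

RES = [ 0xd2  0xd2  0xbb  0xc7  0xd0  0xd0  0x98  0x1f ]

t0 = [0xd2, 0xc7, 0xd0, 0x1f, 0x6c, 0xf3, 0x2e, 0x5c]
t1 = [0xd2, 0xd2, 0xbb, 0xc7, 0xd0, 0xd0, 0x98, 0x1f]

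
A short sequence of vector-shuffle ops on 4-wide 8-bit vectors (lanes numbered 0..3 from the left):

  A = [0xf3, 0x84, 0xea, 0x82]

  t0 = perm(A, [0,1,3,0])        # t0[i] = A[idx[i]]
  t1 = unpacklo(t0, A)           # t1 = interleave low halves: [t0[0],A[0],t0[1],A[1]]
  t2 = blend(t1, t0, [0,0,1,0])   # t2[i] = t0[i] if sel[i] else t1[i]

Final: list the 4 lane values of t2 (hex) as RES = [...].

t0 = [0xf3, 0x84, 0x82, 0xf3]
t1 = [0xf3, 0xf3, 0x84, 0x84]
t2 = [0xf3, 0xf3, 0x82, 0x84]

RES = [ 0xf3  0xf3  0x82  0x84 ]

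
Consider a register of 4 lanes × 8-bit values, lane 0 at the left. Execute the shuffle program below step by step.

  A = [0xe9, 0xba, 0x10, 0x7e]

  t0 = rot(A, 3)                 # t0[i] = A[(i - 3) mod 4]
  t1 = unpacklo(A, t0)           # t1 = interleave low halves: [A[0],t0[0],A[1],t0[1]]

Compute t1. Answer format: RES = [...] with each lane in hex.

RES = [0xe9, 0xba, 0xba, 0x10]

→ t0 |ba|10|7e|e9|
→ t1 |e9|ba|ba|10|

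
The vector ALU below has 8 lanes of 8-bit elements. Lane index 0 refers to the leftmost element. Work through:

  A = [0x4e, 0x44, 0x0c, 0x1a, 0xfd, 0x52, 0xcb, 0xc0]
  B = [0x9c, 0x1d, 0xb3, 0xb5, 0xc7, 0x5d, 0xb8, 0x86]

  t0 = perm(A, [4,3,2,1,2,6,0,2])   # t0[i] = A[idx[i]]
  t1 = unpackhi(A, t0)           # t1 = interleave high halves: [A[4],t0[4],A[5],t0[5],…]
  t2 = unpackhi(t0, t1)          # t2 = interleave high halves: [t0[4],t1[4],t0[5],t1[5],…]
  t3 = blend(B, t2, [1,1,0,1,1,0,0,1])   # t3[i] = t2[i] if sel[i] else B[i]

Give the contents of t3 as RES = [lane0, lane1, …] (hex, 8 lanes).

RES = [0x0c, 0xcb, 0xb3, 0x4e, 0x4e, 0x5d, 0xb8, 0x0c]

  t0: fd 1a 0c 44 0c cb 4e 0c
  t1: fd 0c 52 cb cb 4e c0 0c
  t2: 0c cb cb 4e 4e c0 0c 0c
  t3: 0c cb b3 4e 4e 5d b8 0c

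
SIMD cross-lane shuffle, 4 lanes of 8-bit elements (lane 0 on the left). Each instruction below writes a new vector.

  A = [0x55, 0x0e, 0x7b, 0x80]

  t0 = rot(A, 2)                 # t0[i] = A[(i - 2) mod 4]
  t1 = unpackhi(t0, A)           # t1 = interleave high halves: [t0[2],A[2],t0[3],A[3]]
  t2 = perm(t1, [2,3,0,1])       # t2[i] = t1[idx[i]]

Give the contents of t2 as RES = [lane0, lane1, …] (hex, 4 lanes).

→ t0 |7b|80|55|0e|
→ t1 |55|7b|0e|80|
→ t2 |0e|80|55|7b|

RES = [ 0x0e  0x80  0x55  0x7b ]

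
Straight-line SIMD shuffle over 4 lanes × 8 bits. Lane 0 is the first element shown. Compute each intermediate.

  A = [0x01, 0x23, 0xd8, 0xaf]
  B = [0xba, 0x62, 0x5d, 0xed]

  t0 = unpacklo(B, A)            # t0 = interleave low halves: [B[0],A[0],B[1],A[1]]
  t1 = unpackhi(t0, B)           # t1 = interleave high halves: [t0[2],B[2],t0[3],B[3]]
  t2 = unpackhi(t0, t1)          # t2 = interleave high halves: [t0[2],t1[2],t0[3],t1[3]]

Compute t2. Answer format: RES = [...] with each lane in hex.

RES = [0x62, 0x23, 0x23, 0xed]

t0 = [0xba, 0x01, 0x62, 0x23]
t1 = [0x62, 0x5d, 0x23, 0xed]
t2 = [0x62, 0x23, 0x23, 0xed]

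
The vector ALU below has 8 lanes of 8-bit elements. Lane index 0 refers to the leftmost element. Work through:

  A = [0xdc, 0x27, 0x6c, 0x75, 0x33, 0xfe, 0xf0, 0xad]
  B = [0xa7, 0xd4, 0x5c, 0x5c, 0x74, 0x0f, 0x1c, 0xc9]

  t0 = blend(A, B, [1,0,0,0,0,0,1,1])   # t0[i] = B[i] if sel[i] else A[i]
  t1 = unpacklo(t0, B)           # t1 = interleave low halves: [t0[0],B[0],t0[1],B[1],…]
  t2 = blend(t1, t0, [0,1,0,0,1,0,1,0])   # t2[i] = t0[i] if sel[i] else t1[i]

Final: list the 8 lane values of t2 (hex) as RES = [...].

t0 = [0xa7, 0x27, 0x6c, 0x75, 0x33, 0xfe, 0x1c, 0xc9]
t1 = [0xa7, 0xa7, 0x27, 0xd4, 0x6c, 0x5c, 0x75, 0x5c]
t2 = [0xa7, 0x27, 0x27, 0xd4, 0x33, 0x5c, 0x1c, 0x5c]

RES = [0xa7, 0x27, 0x27, 0xd4, 0x33, 0x5c, 0x1c, 0x5c]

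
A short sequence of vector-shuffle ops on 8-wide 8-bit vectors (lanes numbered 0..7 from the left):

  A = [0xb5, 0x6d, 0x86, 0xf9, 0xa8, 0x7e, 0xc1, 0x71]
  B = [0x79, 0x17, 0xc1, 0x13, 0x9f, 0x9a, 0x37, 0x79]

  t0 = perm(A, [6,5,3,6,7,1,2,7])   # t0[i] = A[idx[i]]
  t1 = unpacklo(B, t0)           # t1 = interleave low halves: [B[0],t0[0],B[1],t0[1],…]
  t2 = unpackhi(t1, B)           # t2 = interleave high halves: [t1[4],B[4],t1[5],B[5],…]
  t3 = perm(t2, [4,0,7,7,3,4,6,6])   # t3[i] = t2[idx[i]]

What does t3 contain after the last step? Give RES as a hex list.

t0 = [0xc1, 0x7e, 0xf9, 0xc1, 0x71, 0x6d, 0x86, 0x71]
t1 = [0x79, 0xc1, 0x17, 0x7e, 0xc1, 0xf9, 0x13, 0xc1]
t2 = [0xc1, 0x9f, 0xf9, 0x9a, 0x13, 0x37, 0xc1, 0x79]
t3 = [0x13, 0xc1, 0x79, 0x79, 0x9a, 0x13, 0xc1, 0xc1]

RES = [0x13, 0xc1, 0x79, 0x79, 0x9a, 0x13, 0xc1, 0xc1]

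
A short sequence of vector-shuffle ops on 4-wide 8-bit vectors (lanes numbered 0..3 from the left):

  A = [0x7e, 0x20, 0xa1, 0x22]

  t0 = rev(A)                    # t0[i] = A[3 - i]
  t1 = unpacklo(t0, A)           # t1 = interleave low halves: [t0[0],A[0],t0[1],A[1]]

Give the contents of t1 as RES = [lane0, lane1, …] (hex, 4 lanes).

RES = [0x22, 0x7e, 0xa1, 0x20]

t0 = [0x22, 0xa1, 0x20, 0x7e]
t1 = [0x22, 0x7e, 0xa1, 0x20]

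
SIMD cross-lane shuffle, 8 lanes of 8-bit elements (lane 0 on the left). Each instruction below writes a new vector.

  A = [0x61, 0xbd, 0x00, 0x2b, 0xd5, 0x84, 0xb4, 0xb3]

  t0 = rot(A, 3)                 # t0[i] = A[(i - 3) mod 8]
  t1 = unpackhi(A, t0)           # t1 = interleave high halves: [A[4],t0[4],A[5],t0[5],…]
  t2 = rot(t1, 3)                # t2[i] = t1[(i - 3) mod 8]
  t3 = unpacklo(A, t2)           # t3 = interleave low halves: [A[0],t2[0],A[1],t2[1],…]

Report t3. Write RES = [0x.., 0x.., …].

RES = [0x61, 0x2b, 0xbd, 0xb3, 0x00, 0xd5, 0x2b, 0xd5]

  t0: 84 b4 b3 61 bd 00 2b d5
  t1: d5 bd 84 00 b4 2b b3 d5
  t2: 2b b3 d5 d5 bd 84 00 b4
  t3: 61 2b bd b3 00 d5 2b d5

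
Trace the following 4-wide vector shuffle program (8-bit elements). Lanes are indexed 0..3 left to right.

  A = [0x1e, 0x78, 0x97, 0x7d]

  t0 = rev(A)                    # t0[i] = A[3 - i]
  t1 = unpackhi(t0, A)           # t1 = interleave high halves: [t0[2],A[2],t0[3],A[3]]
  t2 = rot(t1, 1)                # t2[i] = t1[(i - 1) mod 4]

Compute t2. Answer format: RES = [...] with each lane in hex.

RES = [0x7d, 0x78, 0x97, 0x1e]

→ t0 |7d|97|78|1e|
→ t1 |78|97|1e|7d|
→ t2 |7d|78|97|1e|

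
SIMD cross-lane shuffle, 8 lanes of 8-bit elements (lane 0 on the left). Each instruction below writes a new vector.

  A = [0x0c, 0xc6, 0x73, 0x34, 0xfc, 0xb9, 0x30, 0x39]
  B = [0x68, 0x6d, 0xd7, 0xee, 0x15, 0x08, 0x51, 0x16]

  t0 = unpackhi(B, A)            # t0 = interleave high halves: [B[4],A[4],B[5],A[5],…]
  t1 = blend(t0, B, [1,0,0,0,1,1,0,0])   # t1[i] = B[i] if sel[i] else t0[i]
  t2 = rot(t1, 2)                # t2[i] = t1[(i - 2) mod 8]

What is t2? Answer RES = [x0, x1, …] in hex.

RES = [0x16, 0x39, 0x68, 0xfc, 0x08, 0xb9, 0x15, 0x08]

t0 = [0x15, 0xfc, 0x08, 0xb9, 0x51, 0x30, 0x16, 0x39]
t1 = [0x68, 0xfc, 0x08, 0xb9, 0x15, 0x08, 0x16, 0x39]
t2 = [0x16, 0x39, 0x68, 0xfc, 0x08, 0xb9, 0x15, 0x08]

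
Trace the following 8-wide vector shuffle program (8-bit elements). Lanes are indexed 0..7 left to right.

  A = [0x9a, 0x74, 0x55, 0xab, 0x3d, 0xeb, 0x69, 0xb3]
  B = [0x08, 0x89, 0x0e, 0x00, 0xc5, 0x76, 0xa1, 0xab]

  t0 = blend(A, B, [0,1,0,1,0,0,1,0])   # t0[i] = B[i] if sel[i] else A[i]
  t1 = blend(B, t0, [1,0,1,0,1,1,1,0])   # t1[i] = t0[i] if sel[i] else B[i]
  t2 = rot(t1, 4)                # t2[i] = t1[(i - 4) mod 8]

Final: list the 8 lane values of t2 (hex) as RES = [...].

t0 = [0x9a, 0x89, 0x55, 0x00, 0x3d, 0xeb, 0xa1, 0xb3]
t1 = [0x9a, 0x89, 0x55, 0x00, 0x3d, 0xeb, 0xa1, 0xab]
t2 = [0x3d, 0xeb, 0xa1, 0xab, 0x9a, 0x89, 0x55, 0x00]

RES = [ 0x3d  0xeb  0xa1  0xab  0x9a  0x89  0x55  0x00 ]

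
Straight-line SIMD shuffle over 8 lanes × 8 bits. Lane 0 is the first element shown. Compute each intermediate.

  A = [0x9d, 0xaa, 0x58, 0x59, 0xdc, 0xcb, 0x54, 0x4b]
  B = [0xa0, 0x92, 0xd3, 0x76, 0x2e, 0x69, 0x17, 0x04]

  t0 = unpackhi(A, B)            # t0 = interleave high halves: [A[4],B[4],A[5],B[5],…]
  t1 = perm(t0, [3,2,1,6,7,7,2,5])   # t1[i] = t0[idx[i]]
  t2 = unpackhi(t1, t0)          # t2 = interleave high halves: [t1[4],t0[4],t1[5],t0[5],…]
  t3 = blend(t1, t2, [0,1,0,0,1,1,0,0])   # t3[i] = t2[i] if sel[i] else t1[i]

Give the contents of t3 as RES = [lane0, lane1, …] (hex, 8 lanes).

RES = [0x69, 0x54, 0x2e, 0x4b, 0xcb, 0x4b, 0xcb, 0x17]

  t0: dc 2e cb 69 54 17 4b 04
  t1: 69 cb 2e 4b 04 04 cb 17
  t2: 04 54 04 17 cb 4b 17 04
  t3: 69 54 2e 4b cb 4b cb 17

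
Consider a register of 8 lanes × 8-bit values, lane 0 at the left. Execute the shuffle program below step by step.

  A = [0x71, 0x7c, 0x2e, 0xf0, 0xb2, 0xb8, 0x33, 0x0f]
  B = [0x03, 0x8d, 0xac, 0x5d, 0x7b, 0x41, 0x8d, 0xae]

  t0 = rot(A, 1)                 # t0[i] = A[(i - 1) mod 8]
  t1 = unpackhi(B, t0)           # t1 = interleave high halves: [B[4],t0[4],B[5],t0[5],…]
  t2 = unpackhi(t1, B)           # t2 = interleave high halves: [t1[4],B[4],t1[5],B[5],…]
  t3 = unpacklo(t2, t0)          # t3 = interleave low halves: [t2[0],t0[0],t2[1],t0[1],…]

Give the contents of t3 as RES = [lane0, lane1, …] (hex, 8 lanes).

t0 = [0x0f, 0x71, 0x7c, 0x2e, 0xf0, 0xb2, 0xb8, 0x33]
t1 = [0x7b, 0xf0, 0x41, 0xb2, 0x8d, 0xb8, 0xae, 0x33]
t2 = [0x8d, 0x7b, 0xb8, 0x41, 0xae, 0x8d, 0x33, 0xae]
t3 = [0x8d, 0x0f, 0x7b, 0x71, 0xb8, 0x7c, 0x41, 0x2e]

RES = [0x8d, 0x0f, 0x7b, 0x71, 0xb8, 0x7c, 0x41, 0x2e]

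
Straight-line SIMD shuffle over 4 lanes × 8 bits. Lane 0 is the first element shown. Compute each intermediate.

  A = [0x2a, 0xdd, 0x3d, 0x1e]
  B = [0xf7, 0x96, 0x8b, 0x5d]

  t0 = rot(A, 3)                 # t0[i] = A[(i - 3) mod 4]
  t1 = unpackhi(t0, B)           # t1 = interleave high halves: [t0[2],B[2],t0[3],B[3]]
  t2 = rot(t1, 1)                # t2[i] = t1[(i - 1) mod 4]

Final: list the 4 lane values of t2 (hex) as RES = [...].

t0 = [0xdd, 0x3d, 0x1e, 0x2a]
t1 = [0x1e, 0x8b, 0x2a, 0x5d]
t2 = [0x5d, 0x1e, 0x8b, 0x2a]

RES = [0x5d, 0x1e, 0x8b, 0x2a]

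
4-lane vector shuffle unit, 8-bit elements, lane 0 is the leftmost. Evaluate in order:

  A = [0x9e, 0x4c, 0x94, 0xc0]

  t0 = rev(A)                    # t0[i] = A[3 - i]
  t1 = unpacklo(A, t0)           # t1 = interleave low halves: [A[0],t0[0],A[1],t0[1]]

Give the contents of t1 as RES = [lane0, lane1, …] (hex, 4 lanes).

→ t0 |c0|94|4c|9e|
→ t1 |9e|c0|4c|94|

RES = [0x9e, 0xc0, 0x4c, 0x94]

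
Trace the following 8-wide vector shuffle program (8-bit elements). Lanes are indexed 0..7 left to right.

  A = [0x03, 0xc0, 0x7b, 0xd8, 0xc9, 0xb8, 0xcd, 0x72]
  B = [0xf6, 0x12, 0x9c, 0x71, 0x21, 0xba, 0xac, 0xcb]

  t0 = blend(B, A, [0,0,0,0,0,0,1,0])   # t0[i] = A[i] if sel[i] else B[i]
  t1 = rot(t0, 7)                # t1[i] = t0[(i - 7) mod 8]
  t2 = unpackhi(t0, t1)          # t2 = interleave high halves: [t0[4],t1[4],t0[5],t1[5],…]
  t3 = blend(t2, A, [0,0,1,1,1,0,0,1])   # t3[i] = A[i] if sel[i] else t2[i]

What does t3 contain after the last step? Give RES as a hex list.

RES = [ 0x21  0xba  0x7b  0xd8  0xc9  0xcb  0xcb  0x72 ]

t0 = [0xf6, 0x12, 0x9c, 0x71, 0x21, 0xba, 0xcd, 0xcb]
t1 = [0x12, 0x9c, 0x71, 0x21, 0xba, 0xcd, 0xcb, 0xf6]
t2 = [0x21, 0xba, 0xba, 0xcd, 0xcd, 0xcb, 0xcb, 0xf6]
t3 = [0x21, 0xba, 0x7b, 0xd8, 0xc9, 0xcb, 0xcb, 0x72]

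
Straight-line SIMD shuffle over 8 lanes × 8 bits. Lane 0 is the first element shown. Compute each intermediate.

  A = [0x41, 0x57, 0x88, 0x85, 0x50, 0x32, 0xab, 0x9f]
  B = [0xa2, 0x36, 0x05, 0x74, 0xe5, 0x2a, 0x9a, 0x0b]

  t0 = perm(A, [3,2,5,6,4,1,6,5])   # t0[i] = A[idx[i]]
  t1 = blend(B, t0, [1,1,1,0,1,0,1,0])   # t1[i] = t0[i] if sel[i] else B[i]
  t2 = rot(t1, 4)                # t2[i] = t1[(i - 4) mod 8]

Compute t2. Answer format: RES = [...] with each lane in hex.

  t0: 85 88 32 ab 50 57 ab 32
  t1: 85 88 32 74 50 2a ab 0b
  t2: 50 2a ab 0b 85 88 32 74

RES = [ 0x50  0x2a  0xab  0x0b  0x85  0x88  0x32  0x74 ]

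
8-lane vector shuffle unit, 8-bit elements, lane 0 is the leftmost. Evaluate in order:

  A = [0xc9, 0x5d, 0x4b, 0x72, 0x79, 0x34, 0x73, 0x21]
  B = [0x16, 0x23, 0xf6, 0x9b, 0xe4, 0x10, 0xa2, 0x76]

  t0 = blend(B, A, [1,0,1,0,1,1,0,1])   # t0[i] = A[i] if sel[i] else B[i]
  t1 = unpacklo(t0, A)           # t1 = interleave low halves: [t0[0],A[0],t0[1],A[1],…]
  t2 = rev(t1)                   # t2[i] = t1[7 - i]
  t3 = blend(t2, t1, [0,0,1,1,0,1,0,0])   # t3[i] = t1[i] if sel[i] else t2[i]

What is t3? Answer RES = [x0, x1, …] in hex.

RES = [0x72, 0x9b, 0x23, 0x5d, 0x5d, 0x4b, 0xc9, 0xc9]

→ t0 |c9|23|4b|9b|79|34|a2|21|
→ t1 |c9|c9|23|5d|4b|4b|9b|72|
→ t2 |72|9b|4b|4b|5d|23|c9|c9|
→ t3 |72|9b|23|5d|5d|4b|c9|c9|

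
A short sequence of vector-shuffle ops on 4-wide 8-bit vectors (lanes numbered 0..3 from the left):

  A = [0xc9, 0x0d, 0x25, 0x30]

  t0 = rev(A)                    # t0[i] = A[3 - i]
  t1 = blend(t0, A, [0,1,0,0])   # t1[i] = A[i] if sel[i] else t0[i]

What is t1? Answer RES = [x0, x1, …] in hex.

t0 = [0x30, 0x25, 0x0d, 0xc9]
t1 = [0x30, 0x0d, 0x0d, 0xc9]

RES = [ 0x30  0x0d  0x0d  0xc9 ]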